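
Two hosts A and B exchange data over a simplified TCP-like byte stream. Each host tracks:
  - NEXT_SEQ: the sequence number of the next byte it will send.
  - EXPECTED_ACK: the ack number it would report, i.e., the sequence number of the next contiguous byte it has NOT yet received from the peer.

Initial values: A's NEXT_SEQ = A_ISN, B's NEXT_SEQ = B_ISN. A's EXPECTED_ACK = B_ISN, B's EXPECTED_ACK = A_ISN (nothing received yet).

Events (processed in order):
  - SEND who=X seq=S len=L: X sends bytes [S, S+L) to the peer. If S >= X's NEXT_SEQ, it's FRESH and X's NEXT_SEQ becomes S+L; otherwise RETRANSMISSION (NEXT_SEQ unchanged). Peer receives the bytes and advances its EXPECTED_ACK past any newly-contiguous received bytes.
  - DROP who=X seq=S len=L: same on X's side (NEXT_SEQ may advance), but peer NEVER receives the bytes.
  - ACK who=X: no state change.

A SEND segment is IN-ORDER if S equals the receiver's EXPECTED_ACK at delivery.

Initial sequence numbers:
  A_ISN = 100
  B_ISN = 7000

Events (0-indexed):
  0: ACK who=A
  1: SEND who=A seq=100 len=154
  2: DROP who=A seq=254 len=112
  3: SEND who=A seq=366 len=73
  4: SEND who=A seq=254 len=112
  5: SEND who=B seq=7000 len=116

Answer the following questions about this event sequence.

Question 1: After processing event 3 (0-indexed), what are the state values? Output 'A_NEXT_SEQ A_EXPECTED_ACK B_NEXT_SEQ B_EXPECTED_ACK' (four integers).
After event 0: A_seq=100 A_ack=7000 B_seq=7000 B_ack=100
After event 1: A_seq=254 A_ack=7000 B_seq=7000 B_ack=254
After event 2: A_seq=366 A_ack=7000 B_seq=7000 B_ack=254
After event 3: A_seq=439 A_ack=7000 B_seq=7000 B_ack=254

439 7000 7000 254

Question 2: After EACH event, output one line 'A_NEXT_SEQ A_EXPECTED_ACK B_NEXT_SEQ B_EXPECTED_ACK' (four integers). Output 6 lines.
100 7000 7000 100
254 7000 7000 254
366 7000 7000 254
439 7000 7000 254
439 7000 7000 439
439 7116 7116 439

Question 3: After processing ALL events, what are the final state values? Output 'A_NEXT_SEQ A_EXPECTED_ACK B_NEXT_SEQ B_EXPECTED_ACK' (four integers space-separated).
After event 0: A_seq=100 A_ack=7000 B_seq=7000 B_ack=100
After event 1: A_seq=254 A_ack=7000 B_seq=7000 B_ack=254
After event 2: A_seq=366 A_ack=7000 B_seq=7000 B_ack=254
After event 3: A_seq=439 A_ack=7000 B_seq=7000 B_ack=254
After event 4: A_seq=439 A_ack=7000 B_seq=7000 B_ack=439
After event 5: A_seq=439 A_ack=7116 B_seq=7116 B_ack=439

Answer: 439 7116 7116 439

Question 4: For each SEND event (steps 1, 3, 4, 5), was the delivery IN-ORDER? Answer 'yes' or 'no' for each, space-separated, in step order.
Answer: yes no yes yes

Derivation:
Step 1: SEND seq=100 -> in-order
Step 3: SEND seq=366 -> out-of-order
Step 4: SEND seq=254 -> in-order
Step 5: SEND seq=7000 -> in-order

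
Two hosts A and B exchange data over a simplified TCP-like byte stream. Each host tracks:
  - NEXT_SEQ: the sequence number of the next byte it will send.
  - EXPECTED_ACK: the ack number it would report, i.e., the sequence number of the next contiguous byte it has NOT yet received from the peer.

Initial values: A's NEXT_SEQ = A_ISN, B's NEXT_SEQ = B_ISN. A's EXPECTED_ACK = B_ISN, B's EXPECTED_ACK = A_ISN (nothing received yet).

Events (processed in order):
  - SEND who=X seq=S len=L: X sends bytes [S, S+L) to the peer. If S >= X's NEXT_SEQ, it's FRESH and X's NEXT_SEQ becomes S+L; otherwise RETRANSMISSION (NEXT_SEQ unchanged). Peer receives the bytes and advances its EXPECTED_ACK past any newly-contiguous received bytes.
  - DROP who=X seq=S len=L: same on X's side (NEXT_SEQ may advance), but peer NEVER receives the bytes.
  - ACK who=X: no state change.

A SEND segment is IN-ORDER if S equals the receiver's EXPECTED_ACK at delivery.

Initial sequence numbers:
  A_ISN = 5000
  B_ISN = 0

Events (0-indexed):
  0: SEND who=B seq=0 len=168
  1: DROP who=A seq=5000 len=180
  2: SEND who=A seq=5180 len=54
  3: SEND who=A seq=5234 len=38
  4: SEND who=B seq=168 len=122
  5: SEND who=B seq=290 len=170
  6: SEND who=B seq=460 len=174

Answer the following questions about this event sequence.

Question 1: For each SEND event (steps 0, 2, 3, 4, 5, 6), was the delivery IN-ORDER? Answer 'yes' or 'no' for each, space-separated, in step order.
Step 0: SEND seq=0 -> in-order
Step 2: SEND seq=5180 -> out-of-order
Step 3: SEND seq=5234 -> out-of-order
Step 4: SEND seq=168 -> in-order
Step 5: SEND seq=290 -> in-order
Step 6: SEND seq=460 -> in-order

Answer: yes no no yes yes yes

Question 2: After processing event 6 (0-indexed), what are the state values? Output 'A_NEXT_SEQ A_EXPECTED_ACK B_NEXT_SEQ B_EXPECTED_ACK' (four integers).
After event 0: A_seq=5000 A_ack=168 B_seq=168 B_ack=5000
After event 1: A_seq=5180 A_ack=168 B_seq=168 B_ack=5000
After event 2: A_seq=5234 A_ack=168 B_seq=168 B_ack=5000
After event 3: A_seq=5272 A_ack=168 B_seq=168 B_ack=5000
After event 4: A_seq=5272 A_ack=290 B_seq=290 B_ack=5000
After event 5: A_seq=5272 A_ack=460 B_seq=460 B_ack=5000
After event 6: A_seq=5272 A_ack=634 B_seq=634 B_ack=5000

5272 634 634 5000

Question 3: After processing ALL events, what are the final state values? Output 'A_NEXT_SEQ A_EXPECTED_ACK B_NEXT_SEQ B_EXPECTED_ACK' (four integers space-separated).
Answer: 5272 634 634 5000

Derivation:
After event 0: A_seq=5000 A_ack=168 B_seq=168 B_ack=5000
After event 1: A_seq=5180 A_ack=168 B_seq=168 B_ack=5000
After event 2: A_seq=5234 A_ack=168 B_seq=168 B_ack=5000
After event 3: A_seq=5272 A_ack=168 B_seq=168 B_ack=5000
After event 4: A_seq=5272 A_ack=290 B_seq=290 B_ack=5000
After event 5: A_seq=5272 A_ack=460 B_seq=460 B_ack=5000
After event 6: A_seq=5272 A_ack=634 B_seq=634 B_ack=5000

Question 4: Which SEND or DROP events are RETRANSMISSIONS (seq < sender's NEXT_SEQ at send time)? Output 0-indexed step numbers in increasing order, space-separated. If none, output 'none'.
Step 0: SEND seq=0 -> fresh
Step 1: DROP seq=5000 -> fresh
Step 2: SEND seq=5180 -> fresh
Step 3: SEND seq=5234 -> fresh
Step 4: SEND seq=168 -> fresh
Step 5: SEND seq=290 -> fresh
Step 6: SEND seq=460 -> fresh

Answer: none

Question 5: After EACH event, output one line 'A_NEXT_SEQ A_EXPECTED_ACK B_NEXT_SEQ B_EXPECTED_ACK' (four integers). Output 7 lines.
5000 168 168 5000
5180 168 168 5000
5234 168 168 5000
5272 168 168 5000
5272 290 290 5000
5272 460 460 5000
5272 634 634 5000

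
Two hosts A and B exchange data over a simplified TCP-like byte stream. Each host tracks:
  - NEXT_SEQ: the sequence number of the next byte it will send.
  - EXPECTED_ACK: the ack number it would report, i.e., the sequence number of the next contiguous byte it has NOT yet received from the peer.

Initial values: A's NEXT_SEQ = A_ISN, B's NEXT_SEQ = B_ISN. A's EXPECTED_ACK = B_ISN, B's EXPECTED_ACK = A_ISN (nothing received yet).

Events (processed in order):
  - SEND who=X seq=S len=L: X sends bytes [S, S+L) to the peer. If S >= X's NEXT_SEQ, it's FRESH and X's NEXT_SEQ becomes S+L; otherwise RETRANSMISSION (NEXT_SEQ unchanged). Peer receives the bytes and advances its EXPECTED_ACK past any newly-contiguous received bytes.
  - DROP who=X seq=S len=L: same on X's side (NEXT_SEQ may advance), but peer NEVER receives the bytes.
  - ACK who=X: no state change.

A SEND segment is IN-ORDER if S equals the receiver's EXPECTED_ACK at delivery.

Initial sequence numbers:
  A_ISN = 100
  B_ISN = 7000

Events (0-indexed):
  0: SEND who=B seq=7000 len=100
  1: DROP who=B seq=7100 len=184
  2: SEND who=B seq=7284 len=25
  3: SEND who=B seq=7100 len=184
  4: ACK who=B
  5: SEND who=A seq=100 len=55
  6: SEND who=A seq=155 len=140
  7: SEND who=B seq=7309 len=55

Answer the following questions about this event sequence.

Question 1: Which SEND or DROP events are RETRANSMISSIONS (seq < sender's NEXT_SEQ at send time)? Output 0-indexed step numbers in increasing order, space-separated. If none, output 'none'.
Step 0: SEND seq=7000 -> fresh
Step 1: DROP seq=7100 -> fresh
Step 2: SEND seq=7284 -> fresh
Step 3: SEND seq=7100 -> retransmit
Step 5: SEND seq=100 -> fresh
Step 6: SEND seq=155 -> fresh
Step 7: SEND seq=7309 -> fresh

Answer: 3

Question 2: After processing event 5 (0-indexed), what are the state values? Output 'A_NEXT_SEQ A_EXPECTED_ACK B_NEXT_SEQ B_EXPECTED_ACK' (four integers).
After event 0: A_seq=100 A_ack=7100 B_seq=7100 B_ack=100
After event 1: A_seq=100 A_ack=7100 B_seq=7284 B_ack=100
After event 2: A_seq=100 A_ack=7100 B_seq=7309 B_ack=100
After event 3: A_seq=100 A_ack=7309 B_seq=7309 B_ack=100
After event 4: A_seq=100 A_ack=7309 B_seq=7309 B_ack=100
After event 5: A_seq=155 A_ack=7309 B_seq=7309 B_ack=155

155 7309 7309 155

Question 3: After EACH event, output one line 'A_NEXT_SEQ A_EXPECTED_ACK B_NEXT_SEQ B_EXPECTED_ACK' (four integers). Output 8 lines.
100 7100 7100 100
100 7100 7284 100
100 7100 7309 100
100 7309 7309 100
100 7309 7309 100
155 7309 7309 155
295 7309 7309 295
295 7364 7364 295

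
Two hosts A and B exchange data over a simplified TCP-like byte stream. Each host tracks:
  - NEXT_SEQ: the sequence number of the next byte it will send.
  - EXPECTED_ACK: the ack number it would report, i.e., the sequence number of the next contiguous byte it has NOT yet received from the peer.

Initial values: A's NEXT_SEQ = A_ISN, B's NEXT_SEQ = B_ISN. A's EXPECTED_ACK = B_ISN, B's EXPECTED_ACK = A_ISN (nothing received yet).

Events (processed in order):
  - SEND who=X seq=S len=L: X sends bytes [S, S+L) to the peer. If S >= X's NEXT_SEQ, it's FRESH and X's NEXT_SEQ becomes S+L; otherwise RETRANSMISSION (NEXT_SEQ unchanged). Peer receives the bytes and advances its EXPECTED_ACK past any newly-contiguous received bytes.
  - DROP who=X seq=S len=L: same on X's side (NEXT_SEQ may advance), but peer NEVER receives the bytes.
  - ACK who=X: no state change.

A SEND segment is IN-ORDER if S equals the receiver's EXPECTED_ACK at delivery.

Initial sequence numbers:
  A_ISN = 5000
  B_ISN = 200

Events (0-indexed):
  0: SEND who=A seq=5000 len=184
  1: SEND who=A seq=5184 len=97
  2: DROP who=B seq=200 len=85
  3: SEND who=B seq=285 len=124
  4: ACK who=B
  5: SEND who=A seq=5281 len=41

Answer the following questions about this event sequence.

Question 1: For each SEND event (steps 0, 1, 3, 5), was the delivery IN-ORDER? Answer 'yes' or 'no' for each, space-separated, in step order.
Step 0: SEND seq=5000 -> in-order
Step 1: SEND seq=5184 -> in-order
Step 3: SEND seq=285 -> out-of-order
Step 5: SEND seq=5281 -> in-order

Answer: yes yes no yes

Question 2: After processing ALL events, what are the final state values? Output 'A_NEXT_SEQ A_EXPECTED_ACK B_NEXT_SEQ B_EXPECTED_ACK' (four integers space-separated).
After event 0: A_seq=5184 A_ack=200 B_seq=200 B_ack=5184
After event 1: A_seq=5281 A_ack=200 B_seq=200 B_ack=5281
After event 2: A_seq=5281 A_ack=200 B_seq=285 B_ack=5281
After event 3: A_seq=5281 A_ack=200 B_seq=409 B_ack=5281
After event 4: A_seq=5281 A_ack=200 B_seq=409 B_ack=5281
After event 5: A_seq=5322 A_ack=200 B_seq=409 B_ack=5322

Answer: 5322 200 409 5322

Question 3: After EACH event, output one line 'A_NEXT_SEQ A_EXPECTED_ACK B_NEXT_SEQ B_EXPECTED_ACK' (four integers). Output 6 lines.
5184 200 200 5184
5281 200 200 5281
5281 200 285 5281
5281 200 409 5281
5281 200 409 5281
5322 200 409 5322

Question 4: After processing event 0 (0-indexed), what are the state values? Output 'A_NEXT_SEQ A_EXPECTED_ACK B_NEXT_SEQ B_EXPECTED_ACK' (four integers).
After event 0: A_seq=5184 A_ack=200 B_seq=200 B_ack=5184

5184 200 200 5184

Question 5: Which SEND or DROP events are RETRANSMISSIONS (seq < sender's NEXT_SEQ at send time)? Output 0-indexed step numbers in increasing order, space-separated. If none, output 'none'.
Step 0: SEND seq=5000 -> fresh
Step 1: SEND seq=5184 -> fresh
Step 2: DROP seq=200 -> fresh
Step 3: SEND seq=285 -> fresh
Step 5: SEND seq=5281 -> fresh

Answer: none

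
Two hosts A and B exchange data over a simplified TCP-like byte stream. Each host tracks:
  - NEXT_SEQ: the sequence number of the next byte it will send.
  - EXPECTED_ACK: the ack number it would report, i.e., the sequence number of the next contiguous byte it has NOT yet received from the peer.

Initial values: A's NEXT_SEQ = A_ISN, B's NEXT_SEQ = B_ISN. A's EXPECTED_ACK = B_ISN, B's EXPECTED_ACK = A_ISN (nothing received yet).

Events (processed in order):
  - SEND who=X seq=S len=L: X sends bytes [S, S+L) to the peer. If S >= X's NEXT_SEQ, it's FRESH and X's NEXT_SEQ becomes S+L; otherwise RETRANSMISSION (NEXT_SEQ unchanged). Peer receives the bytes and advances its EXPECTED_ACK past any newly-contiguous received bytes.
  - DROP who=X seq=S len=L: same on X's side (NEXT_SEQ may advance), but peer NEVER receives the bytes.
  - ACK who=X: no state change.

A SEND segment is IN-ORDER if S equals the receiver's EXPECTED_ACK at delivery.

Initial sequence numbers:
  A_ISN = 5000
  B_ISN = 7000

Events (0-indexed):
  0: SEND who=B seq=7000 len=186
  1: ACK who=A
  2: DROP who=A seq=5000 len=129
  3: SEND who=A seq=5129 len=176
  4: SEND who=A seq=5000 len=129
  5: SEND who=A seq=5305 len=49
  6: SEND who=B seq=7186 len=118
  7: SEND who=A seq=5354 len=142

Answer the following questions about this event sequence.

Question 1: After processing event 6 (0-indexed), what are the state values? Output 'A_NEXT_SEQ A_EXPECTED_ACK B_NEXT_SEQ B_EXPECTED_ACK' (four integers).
After event 0: A_seq=5000 A_ack=7186 B_seq=7186 B_ack=5000
After event 1: A_seq=5000 A_ack=7186 B_seq=7186 B_ack=5000
After event 2: A_seq=5129 A_ack=7186 B_seq=7186 B_ack=5000
After event 3: A_seq=5305 A_ack=7186 B_seq=7186 B_ack=5000
After event 4: A_seq=5305 A_ack=7186 B_seq=7186 B_ack=5305
After event 5: A_seq=5354 A_ack=7186 B_seq=7186 B_ack=5354
After event 6: A_seq=5354 A_ack=7304 B_seq=7304 B_ack=5354

5354 7304 7304 5354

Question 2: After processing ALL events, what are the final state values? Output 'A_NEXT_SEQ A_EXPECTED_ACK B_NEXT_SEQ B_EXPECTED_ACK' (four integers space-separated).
Answer: 5496 7304 7304 5496

Derivation:
After event 0: A_seq=5000 A_ack=7186 B_seq=7186 B_ack=5000
After event 1: A_seq=5000 A_ack=7186 B_seq=7186 B_ack=5000
After event 2: A_seq=5129 A_ack=7186 B_seq=7186 B_ack=5000
After event 3: A_seq=5305 A_ack=7186 B_seq=7186 B_ack=5000
After event 4: A_seq=5305 A_ack=7186 B_seq=7186 B_ack=5305
After event 5: A_seq=5354 A_ack=7186 B_seq=7186 B_ack=5354
After event 6: A_seq=5354 A_ack=7304 B_seq=7304 B_ack=5354
After event 7: A_seq=5496 A_ack=7304 B_seq=7304 B_ack=5496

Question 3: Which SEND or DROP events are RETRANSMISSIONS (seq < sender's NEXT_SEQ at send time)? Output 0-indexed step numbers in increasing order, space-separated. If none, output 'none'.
Answer: 4

Derivation:
Step 0: SEND seq=7000 -> fresh
Step 2: DROP seq=5000 -> fresh
Step 3: SEND seq=5129 -> fresh
Step 4: SEND seq=5000 -> retransmit
Step 5: SEND seq=5305 -> fresh
Step 6: SEND seq=7186 -> fresh
Step 7: SEND seq=5354 -> fresh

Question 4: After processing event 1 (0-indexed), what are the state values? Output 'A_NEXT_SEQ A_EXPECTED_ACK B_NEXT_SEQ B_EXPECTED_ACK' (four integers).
After event 0: A_seq=5000 A_ack=7186 B_seq=7186 B_ack=5000
After event 1: A_seq=5000 A_ack=7186 B_seq=7186 B_ack=5000

5000 7186 7186 5000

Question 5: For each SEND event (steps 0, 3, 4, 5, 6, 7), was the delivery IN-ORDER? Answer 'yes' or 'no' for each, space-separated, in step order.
Step 0: SEND seq=7000 -> in-order
Step 3: SEND seq=5129 -> out-of-order
Step 4: SEND seq=5000 -> in-order
Step 5: SEND seq=5305 -> in-order
Step 6: SEND seq=7186 -> in-order
Step 7: SEND seq=5354 -> in-order

Answer: yes no yes yes yes yes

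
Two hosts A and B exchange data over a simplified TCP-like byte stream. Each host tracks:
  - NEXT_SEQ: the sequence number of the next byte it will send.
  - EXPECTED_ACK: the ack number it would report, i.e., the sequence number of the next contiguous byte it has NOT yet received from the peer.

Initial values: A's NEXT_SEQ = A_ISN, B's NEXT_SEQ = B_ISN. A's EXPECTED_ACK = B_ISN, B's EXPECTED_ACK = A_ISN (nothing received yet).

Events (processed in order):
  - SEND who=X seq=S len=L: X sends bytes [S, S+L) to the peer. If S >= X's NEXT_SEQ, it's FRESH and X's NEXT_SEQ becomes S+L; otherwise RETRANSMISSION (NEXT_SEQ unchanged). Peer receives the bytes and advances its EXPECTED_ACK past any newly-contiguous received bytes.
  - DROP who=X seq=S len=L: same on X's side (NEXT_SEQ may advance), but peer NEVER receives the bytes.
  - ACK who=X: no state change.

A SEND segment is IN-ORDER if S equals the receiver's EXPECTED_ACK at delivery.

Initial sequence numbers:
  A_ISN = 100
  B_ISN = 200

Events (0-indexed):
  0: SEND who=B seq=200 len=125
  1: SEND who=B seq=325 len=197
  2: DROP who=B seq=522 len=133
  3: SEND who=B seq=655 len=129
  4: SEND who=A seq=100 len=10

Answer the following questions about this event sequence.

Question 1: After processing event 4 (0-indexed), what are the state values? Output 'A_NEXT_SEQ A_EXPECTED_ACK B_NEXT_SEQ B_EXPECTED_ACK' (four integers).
After event 0: A_seq=100 A_ack=325 B_seq=325 B_ack=100
After event 1: A_seq=100 A_ack=522 B_seq=522 B_ack=100
After event 2: A_seq=100 A_ack=522 B_seq=655 B_ack=100
After event 3: A_seq=100 A_ack=522 B_seq=784 B_ack=100
After event 4: A_seq=110 A_ack=522 B_seq=784 B_ack=110

110 522 784 110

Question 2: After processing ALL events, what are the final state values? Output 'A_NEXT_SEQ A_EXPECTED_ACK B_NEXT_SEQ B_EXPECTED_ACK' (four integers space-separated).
After event 0: A_seq=100 A_ack=325 B_seq=325 B_ack=100
After event 1: A_seq=100 A_ack=522 B_seq=522 B_ack=100
After event 2: A_seq=100 A_ack=522 B_seq=655 B_ack=100
After event 3: A_seq=100 A_ack=522 B_seq=784 B_ack=100
After event 4: A_seq=110 A_ack=522 B_seq=784 B_ack=110

Answer: 110 522 784 110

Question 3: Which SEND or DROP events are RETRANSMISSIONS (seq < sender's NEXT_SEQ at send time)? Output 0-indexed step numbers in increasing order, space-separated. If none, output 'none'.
Answer: none

Derivation:
Step 0: SEND seq=200 -> fresh
Step 1: SEND seq=325 -> fresh
Step 2: DROP seq=522 -> fresh
Step 3: SEND seq=655 -> fresh
Step 4: SEND seq=100 -> fresh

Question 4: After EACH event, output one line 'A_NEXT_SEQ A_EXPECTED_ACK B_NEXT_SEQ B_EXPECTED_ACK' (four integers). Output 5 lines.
100 325 325 100
100 522 522 100
100 522 655 100
100 522 784 100
110 522 784 110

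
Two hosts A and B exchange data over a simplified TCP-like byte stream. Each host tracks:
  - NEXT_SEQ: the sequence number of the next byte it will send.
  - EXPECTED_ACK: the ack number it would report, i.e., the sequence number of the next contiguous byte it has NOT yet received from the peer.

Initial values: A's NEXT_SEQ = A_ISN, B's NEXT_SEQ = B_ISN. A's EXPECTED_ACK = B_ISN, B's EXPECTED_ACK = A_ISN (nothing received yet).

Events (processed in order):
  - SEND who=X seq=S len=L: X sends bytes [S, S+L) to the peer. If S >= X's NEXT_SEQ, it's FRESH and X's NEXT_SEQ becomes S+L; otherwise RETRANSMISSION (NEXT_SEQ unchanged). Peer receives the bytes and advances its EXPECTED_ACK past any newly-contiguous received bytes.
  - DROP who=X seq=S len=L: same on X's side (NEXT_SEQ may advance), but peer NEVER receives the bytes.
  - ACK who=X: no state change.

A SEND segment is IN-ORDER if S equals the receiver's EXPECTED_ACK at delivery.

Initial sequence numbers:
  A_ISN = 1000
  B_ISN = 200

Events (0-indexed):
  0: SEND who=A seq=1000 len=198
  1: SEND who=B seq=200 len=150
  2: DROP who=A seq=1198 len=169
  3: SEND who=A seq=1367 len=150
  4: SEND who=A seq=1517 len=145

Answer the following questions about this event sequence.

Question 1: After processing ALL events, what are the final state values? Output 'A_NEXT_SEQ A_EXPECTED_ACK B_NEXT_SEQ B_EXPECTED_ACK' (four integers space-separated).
Answer: 1662 350 350 1198

Derivation:
After event 0: A_seq=1198 A_ack=200 B_seq=200 B_ack=1198
After event 1: A_seq=1198 A_ack=350 B_seq=350 B_ack=1198
After event 2: A_seq=1367 A_ack=350 B_seq=350 B_ack=1198
After event 3: A_seq=1517 A_ack=350 B_seq=350 B_ack=1198
After event 4: A_seq=1662 A_ack=350 B_seq=350 B_ack=1198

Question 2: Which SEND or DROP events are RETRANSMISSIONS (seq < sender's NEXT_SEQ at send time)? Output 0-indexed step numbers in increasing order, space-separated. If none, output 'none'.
Answer: none

Derivation:
Step 0: SEND seq=1000 -> fresh
Step 1: SEND seq=200 -> fresh
Step 2: DROP seq=1198 -> fresh
Step 3: SEND seq=1367 -> fresh
Step 4: SEND seq=1517 -> fresh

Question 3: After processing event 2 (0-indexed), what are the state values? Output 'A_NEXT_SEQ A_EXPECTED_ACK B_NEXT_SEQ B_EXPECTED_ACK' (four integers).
After event 0: A_seq=1198 A_ack=200 B_seq=200 B_ack=1198
After event 1: A_seq=1198 A_ack=350 B_seq=350 B_ack=1198
After event 2: A_seq=1367 A_ack=350 B_seq=350 B_ack=1198

1367 350 350 1198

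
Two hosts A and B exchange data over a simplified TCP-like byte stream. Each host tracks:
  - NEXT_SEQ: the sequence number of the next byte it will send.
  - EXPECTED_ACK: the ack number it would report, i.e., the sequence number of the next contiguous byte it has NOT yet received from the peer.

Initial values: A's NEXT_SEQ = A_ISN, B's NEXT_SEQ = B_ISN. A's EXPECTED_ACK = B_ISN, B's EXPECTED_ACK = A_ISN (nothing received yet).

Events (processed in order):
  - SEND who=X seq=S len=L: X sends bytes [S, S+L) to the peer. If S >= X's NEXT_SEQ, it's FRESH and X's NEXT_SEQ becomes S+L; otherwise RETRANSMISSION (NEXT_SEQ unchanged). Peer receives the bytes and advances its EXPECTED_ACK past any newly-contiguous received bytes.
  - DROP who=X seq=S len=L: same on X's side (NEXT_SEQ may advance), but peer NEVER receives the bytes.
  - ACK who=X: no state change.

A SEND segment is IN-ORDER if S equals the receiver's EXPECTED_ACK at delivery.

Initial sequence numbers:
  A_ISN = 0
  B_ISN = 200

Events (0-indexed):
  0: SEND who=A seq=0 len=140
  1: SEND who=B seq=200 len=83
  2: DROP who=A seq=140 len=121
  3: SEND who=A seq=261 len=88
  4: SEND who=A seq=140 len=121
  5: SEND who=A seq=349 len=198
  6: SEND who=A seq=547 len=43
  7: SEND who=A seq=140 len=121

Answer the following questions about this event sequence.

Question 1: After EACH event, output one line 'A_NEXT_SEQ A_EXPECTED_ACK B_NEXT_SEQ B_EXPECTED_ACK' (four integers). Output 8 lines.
140 200 200 140
140 283 283 140
261 283 283 140
349 283 283 140
349 283 283 349
547 283 283 547
590 283 283 590
590 283 283 590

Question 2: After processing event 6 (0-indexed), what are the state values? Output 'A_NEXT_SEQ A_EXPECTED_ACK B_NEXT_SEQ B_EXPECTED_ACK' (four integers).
After event 0: A_seq=140 A_ack=200 B_seq=200 B_ack=140
After event 1: A_seq=140 A_ack=283 B_seq=283 B_ack=140
After event 2: A_seq=261 A_ack=283 B_seq=283 B_ack=140
After event 3: A_seq=349 A_ack=283 B_seq=283 B_ack=140
After event 4: A_seq=349 A_ack=283 B_seq=283 B_ack=349
After event 5: A_seq=547 A_ack=283 B_seq=283 B_ack=547
After event 6: A_seq=590 A_ack=283 B_seq=283 B_ack=590

590 283 283 590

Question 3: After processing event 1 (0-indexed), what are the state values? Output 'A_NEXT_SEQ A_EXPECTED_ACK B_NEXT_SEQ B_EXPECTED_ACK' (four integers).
After event 0: A_seq=140 A_ack=200 B_seq=200 B_ack=140
After event 1: A_seq=140 A_ack=283 B_seq=283 B_ack=140

140 283 283 140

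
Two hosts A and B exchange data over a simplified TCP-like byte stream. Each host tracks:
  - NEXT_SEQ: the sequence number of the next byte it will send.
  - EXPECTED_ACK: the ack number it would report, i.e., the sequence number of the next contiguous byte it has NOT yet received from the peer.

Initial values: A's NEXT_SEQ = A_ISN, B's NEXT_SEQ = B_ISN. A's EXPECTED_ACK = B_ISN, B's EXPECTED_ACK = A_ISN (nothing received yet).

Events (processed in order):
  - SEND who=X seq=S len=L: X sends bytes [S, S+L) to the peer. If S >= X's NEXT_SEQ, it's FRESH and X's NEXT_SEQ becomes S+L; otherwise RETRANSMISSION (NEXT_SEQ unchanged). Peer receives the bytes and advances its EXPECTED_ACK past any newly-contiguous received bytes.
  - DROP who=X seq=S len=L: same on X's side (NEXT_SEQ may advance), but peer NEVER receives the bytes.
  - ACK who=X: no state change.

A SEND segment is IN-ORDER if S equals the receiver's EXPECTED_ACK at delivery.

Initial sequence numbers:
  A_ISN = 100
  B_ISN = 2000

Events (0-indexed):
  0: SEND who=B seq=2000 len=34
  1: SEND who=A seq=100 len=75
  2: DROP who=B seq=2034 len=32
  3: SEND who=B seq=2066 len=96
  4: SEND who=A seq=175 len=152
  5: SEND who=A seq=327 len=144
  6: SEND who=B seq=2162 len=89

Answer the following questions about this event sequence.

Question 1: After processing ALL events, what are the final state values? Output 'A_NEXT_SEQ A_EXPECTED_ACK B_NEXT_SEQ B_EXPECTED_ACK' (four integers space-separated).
After event 0: A_seq=100 A_ack=2034 B_seq=2034 B_ack=100
After event 1: A_seq=175 A_ack=2034 B_seq=2034 B_ack=175
After event 2: A_seq=175 A_ack=2034 B_seq=2066 B_ack=175
After event 3: A_seq=175 A_ack=2034 B_seq=2162 B_ack=175
After event 4: A_seq=327 A_ack=2034 B_seq=2162 B_ack=327
After event 5: A_seq=471 A_ack=2034 B_seq=2162 B_ack=471
After event 6: A_seq=471 A_ack=2034 B_seq=2251 B_ack=471

Answer: 471 2034 2251 471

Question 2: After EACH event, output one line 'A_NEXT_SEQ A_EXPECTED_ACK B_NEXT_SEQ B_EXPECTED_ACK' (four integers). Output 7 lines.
100 2034 2034 100
175 2034 2034 175
175 2034 2066 175
175 2034 2162 175
327 2034 2162 327
471 2034 2162 471
471 2034 2251 471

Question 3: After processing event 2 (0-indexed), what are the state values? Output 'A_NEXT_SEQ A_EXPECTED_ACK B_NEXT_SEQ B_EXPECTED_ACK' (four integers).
After event 0: A_seq=100 A_ack=2034 B_seq=2034 B_ack=100
After event 1: A_seq=175 A_ack=2034 B_seq=2034 B_ack=175
After event 2: A_seq=175 A_ack=2034 B_seq=2066 B_ack=175

175 2034 2066 175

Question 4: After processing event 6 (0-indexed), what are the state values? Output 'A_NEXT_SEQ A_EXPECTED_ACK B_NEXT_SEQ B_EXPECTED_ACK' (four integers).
After event 0: A_seq=100 A_ack=2034 B_seq=2034 B_ack=100
After event 1: A_seq=175 A_ack=2034 B_seq=2034 B_ack=175
After event 2: A_seq=175 A_ack=2034 B_seq=2066 B_ack=175
After event 3: A_seq=175 A_ack=2034 B_seq=2162 B_ack=175
After event 4: A_seq=327 A_ack=2034 B_seq=2162 B_ack=327
After event 5: A_seq=471 A_ack=2034 B_seq=2162 B_ack=471
After event 6: A_seq=471 A_ack=2034 B_seq=2251 B_ack=471

471 2034 2251 471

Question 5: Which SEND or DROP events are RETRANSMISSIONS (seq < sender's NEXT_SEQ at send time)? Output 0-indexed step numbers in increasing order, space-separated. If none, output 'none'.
Step 0: SEND seq=2000 -> fresh
Step 1: SEND seq=100 -> fresh
Step 2: DROP seq=2034 -> fresh
Step 3: SEND seq=2066 -> fresh
Step 4: SEND seq=175 -> fresh
Step 5: SEND seq=327 -> fresh
Step 6: SEND seq=2162 -> fresh

Answer: none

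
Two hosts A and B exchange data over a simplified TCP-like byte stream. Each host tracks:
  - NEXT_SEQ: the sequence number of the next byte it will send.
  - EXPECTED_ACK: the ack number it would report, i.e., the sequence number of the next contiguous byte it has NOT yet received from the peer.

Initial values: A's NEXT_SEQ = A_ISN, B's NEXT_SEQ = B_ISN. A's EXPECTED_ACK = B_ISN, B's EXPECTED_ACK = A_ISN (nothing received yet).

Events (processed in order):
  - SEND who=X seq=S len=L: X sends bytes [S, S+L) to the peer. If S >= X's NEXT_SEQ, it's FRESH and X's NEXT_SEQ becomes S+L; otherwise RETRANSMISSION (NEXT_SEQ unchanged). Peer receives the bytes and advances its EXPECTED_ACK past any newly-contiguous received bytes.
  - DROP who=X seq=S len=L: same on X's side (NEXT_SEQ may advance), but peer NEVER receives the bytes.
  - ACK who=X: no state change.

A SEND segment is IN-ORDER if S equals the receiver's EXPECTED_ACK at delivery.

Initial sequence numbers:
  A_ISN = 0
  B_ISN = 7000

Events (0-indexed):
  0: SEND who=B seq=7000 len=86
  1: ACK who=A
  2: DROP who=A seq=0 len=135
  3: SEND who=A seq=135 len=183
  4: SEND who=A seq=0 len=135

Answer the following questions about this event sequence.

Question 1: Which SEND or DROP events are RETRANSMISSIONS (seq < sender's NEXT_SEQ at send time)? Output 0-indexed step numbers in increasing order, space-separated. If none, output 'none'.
Answer: 4

Derivation:
Step 0: SEND seq=7000 -> fresh
Step 2: DROP seq=0 -> fresh
Step 3: SEND seq=135 -> fresh
Step 4: SEND seq=0 -> retransmit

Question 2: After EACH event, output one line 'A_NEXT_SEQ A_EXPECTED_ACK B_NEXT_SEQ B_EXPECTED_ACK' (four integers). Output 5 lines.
0 7086 7086 0
0 7086 7086 0
135 7086 7086 0
318 7086 7086 0
318 7086 7086 318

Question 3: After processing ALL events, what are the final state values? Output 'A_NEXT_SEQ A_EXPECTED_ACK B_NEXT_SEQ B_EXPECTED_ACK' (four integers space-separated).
Answer: 318 7086 7086 318

Derivation:
After event 0: A_seq=0 A_ack=7086 B_seq=7086 B_ack=0
After event 1: A_seq=0 A_ack=7086 B_seq=7086 B_ack=0
After event 2: A_seq=135 A_ack=7086 B_seq=7086 B_ack=0
After event 3: A_seq=318 A_ack=7086 B_seq=7086 B_ack=0
After event 4: A_seq=318 A_ack=7086 B_seq=7086 B_ack=318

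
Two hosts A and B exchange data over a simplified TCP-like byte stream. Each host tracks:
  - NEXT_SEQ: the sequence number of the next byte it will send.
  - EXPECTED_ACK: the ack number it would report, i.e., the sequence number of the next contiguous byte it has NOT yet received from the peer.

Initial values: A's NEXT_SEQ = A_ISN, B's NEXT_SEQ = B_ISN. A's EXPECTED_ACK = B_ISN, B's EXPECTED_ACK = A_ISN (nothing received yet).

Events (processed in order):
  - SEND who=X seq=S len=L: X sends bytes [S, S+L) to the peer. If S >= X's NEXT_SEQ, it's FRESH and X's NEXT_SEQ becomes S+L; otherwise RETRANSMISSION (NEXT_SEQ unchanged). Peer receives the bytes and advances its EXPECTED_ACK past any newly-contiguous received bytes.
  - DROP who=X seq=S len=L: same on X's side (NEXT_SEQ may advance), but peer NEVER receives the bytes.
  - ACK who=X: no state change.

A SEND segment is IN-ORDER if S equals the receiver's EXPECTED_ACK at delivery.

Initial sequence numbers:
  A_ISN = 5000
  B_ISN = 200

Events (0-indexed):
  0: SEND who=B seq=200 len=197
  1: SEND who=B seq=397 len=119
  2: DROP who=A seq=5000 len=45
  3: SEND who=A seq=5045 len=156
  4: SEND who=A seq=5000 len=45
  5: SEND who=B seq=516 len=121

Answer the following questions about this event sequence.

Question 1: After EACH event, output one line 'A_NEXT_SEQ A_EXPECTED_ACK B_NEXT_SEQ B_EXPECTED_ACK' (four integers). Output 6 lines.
5000 397 397 5000
5000 516 516 5000
5045 516 516 5000
5201 516 516 5000
5201 516 516 5201
5201 637 637 5201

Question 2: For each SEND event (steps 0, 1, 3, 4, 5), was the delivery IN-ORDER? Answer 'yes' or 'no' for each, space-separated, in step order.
Step 0: SEND seq=200 -> in-order
Step 1: SEND seq=397 -> in-order
Step 3: SEND seq=5045 -> out-of-order
Step 4: SEND seq=5000 -> in-order
Step 5: SEND seq=516 -> in-order

Answer: yes yes no yes yes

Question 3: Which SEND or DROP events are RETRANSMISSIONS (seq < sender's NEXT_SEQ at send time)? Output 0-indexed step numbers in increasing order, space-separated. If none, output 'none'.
Step 0: SEND seq=200 -> fresh
Step 1: SEND seq=397 -> fresh
Step 2: DROP seq=5000 -> fresh
Step 3: SEND seq=5045 -> fresh
Step 4: SEND seq=5000 -> retransmit
Step 5: SEND seq=516 -> fresh

Answer: 4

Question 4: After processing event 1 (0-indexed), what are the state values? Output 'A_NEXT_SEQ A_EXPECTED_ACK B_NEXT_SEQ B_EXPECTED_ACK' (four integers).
After event 0: A_seq=5000 A_ack=397 B_seq=397 B_ack=5000
After event 1: A_seq=5000 A_ack=516 B_seq=516 B_ack=5000

5000 516 516 5000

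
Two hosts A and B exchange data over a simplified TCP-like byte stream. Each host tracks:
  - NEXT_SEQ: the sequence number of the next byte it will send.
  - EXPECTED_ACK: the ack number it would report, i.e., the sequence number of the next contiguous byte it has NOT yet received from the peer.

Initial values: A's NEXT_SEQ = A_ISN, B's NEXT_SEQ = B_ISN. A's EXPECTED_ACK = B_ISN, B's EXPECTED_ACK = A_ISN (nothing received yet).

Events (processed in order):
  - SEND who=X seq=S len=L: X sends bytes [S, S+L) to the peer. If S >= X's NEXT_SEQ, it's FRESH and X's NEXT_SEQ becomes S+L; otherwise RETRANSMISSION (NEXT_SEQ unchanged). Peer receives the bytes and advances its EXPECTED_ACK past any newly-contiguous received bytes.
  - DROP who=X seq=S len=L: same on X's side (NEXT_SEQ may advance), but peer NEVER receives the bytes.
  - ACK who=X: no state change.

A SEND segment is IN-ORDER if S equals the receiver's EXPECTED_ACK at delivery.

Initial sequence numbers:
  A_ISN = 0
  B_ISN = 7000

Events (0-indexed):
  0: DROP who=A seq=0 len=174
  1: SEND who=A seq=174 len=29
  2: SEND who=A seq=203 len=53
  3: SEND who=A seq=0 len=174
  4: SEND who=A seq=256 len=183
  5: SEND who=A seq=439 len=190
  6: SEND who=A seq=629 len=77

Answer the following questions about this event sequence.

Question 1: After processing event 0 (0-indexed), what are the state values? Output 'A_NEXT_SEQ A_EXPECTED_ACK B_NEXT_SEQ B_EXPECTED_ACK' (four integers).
After event 0: A_seq=174 A_ack=7000 B_seq=7000 B_ack=0

174 7000 7000 0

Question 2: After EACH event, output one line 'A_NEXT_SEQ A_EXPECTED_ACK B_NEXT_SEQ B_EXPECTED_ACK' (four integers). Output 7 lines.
174 7000 7000 0
203 7000 7000 0
256 7000 7000 0
256 7000 7000 256
439 7000 7000 439
629 7000 7000 629
706 7000 7000 706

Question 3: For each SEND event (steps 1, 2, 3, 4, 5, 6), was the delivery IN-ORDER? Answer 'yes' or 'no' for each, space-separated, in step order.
Step 1: SEND seq=174 -> out-of-order
Step 2: SEND seq=203 -> out-of-order
Step 3: SEND seq=0 -> in-order
Step 4: SEND seq=256 -> in-order
Step 5: SEND seq=439 -> in-order
Step 6: SEND seq=629 -> in-order

Answer: no no yes yes yes yes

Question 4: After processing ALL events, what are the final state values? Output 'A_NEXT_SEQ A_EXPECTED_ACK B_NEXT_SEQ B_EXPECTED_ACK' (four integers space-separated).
After event 0: A_seq=174 A_ack=7000 B_seq=7000 B_ack=0
After event 1: A_seq=203 A_ack=7000 B_seq=7000 B_ack=0
After event 2: A_seq=256 A_ack=7000 B_seq=7000 B_ack=0
After event 3: A_seq=256 A_ack=7000 B_seq=7000 B_ack=256
After event 4: A_seq=439 A_ack=7000 B_seq=7000 B_ack=439
After event 5: A_seq=629 A_ack=7000 B_seq=7000 B_ack=629
After event 6: A_seq=706 A_ack=7000 B_seq=7000 B_ack=706

Answer: 706 7000 7000 706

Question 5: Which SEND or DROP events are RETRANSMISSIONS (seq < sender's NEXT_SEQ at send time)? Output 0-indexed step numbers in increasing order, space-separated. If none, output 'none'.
Step 0: DROP seq=0 -> fresh
Step 1: SEND seq=174 -> fresh
Step 2: SEND seq=203 -> fresh
Step 3: SEND seq=0 -> retransmit
Step 4: SEND seq=256 -> fresh
Step 5: SEND seq=439 -> fresh
Step 6: SEND seq=629 -> fresh

Answer: 3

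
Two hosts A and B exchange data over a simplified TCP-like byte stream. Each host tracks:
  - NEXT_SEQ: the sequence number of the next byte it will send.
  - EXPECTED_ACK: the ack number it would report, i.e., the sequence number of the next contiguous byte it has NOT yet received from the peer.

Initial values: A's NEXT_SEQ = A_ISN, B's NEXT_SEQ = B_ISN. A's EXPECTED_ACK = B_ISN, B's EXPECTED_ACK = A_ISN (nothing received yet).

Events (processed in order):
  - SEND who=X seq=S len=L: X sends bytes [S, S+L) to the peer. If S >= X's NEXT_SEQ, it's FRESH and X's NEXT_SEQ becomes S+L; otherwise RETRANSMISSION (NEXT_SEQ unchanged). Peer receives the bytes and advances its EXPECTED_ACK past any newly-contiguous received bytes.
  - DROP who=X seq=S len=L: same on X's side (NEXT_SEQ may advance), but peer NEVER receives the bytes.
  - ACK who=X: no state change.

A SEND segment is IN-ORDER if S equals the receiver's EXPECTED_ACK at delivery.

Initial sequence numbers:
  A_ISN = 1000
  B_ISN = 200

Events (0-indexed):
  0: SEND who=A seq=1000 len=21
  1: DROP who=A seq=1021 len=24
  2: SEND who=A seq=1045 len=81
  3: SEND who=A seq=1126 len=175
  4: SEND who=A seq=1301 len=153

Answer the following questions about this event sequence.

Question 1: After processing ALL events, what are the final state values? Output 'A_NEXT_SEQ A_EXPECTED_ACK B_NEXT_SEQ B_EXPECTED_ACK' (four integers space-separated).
Answer: 1454 200 200 1021

Derivation:
After event 0: A_seq=1021 A_ack=200 B_seq=200 B_ack=1021
After event 1: A_seq=1045 A_ack=200 B_seq=200 B_ack=1021
After event 2: A_seq=1126 A_ack=200 B_seq=200 B_ack=1021
After event 3: A_seq=1301 A_ack=200 B_seq=200 B_ack=1021
After event 4: A_seq=1454 A_ack=200 B_seq=200 B_ack=1021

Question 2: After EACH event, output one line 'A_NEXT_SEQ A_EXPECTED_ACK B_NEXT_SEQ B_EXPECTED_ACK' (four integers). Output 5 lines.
1021 200 200 1021
1045 200 200 1021
1126 200 200 1021
1301 200 200 1021
1454 200 200 1021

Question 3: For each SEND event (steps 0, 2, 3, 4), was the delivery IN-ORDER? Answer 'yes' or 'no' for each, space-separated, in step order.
Answer: yes no no no

Derivation:
Step 0: SEND seq=1000 -> in-order
Step 2: SEND seq=1045 -> out-of-order
Step 3: SEND seq=1126 -> out-of-order
Step 4: SEND seq=1301 -> out-of-order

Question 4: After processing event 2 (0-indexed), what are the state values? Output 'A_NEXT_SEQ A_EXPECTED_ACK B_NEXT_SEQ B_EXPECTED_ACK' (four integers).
After event 0: A_seq=1021 A_ack=200 B_seq=200 B_ack=1021
After event 1: A_seq=1045 A_ack=200 B_seq=200 B_ack=1021
After event 2: A_seq=1126 A_ack=200 B_seq=200 B_ack=1021

1126 200 200 1021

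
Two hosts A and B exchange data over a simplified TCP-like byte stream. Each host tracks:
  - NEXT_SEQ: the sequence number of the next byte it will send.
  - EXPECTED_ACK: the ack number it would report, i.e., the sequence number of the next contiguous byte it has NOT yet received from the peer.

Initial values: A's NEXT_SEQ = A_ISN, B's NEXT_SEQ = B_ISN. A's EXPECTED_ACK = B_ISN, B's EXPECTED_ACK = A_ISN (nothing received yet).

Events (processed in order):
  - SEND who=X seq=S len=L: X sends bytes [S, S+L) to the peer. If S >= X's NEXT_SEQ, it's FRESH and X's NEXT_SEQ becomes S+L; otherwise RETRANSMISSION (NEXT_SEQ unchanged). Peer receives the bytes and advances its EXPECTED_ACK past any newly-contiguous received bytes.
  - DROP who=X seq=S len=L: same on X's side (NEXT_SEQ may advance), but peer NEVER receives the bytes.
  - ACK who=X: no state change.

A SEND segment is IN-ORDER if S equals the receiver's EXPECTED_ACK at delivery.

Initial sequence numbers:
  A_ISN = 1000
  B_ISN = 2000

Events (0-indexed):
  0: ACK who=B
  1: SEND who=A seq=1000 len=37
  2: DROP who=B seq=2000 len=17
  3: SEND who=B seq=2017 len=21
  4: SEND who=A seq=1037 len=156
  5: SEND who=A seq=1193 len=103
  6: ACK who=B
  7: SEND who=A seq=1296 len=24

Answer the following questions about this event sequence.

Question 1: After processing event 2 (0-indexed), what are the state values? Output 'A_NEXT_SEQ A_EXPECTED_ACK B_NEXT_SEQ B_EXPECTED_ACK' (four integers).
After event 0: A_seq=1000 A_ack=2000 B_seq=2000 B_ack=1000
After event 1: A_seq=1037 A_ack=2000 B_seq=2000 B_ack=1037
After event 2: A_seq=1037 A_ack=2000 B_seq=2017 B_ack=1037

1037 2000 2017 1037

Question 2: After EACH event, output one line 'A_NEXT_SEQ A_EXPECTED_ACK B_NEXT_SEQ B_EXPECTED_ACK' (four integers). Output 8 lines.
1000 2000 2000 1000
1037 2000 2000 1037
1037 2000 2017 1037
1037 2000 2038 1037
1193 2000 2038 1193
1296 2000 2038 1296
1296 2000 2038 1296
1320 2000 2038 1320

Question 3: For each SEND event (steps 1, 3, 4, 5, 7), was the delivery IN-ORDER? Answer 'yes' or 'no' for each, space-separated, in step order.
Step 1: SEND seq=1000 -> in-order
Step 3: SEND seq=2017 -> out-of-order
Step 4: SEND seq=1037 -> in-order
Step 5: SEND seq=1193 -> in-order
Step 7: SEND seq=1296 -> in-order

Answer: yes no yes yes yes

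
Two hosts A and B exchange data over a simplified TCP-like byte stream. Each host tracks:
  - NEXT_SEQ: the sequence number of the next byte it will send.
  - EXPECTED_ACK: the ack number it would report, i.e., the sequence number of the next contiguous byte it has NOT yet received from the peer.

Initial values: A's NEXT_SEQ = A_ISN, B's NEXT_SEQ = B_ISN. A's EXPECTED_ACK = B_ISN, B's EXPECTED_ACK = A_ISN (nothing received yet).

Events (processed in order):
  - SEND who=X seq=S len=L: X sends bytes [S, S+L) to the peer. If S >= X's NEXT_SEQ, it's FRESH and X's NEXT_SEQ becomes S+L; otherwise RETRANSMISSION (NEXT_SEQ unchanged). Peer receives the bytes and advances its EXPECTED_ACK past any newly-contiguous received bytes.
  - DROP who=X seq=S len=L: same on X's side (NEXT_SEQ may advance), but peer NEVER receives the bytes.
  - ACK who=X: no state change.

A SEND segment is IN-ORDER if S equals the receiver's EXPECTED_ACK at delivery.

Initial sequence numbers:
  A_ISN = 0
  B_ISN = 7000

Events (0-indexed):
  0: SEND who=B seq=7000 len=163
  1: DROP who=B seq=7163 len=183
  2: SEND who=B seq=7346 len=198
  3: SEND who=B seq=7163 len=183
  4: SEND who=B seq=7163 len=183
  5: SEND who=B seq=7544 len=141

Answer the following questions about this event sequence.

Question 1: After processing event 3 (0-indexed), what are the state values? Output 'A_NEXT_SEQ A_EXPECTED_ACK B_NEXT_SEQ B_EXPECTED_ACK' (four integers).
After event 0: A_seq=0 A_ack=7163 B_seq=7163 B_ack=0
After event 1: A_seq=0 A_ack=7163 B_seq=7346 B_ack=0
After event 2: A_seq=0 A_ack=7163 B_seq=7544 B_ack=0
After event 3: A_seq=0 A_ack=7544 B_seq=7544 B_ack=0

0 7544 7544 0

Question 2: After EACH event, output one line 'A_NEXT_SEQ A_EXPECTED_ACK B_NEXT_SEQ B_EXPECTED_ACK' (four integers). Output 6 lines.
0 7163 7163 0
0 7163 7346 0
0 7163 7544 0
0 7544 7544 0
0 7544 7544 0
0 7685 7685 0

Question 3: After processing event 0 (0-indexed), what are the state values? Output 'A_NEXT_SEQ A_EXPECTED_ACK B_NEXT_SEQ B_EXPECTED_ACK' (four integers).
After event 0: A_seq=0 A_ack=7163 B_seq=7163 B_ack=0

0 7163 7163 0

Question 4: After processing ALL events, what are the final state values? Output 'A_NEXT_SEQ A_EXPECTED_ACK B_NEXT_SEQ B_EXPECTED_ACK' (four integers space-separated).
Answer: 0 7685 7685 0

Derivation:
After event 0: A_seq=0 A_ack=7163 B_seq=7163 B_ack=0
After event 1: A_seq=0 A_ack=7163 B_seq=7346 B_ack=0
After event 2: A_seq=0 A_ack=7163 B_seq=7544 B_ack=0
After event 3: A_seq=0 A_ack=7544 B_seq=7544 B_ack=0
After event 4: A_seq=0 A_ack=7544 B_seq=7544 B_ack=0
After event 5: A_seq=0 A_ack=7685 B_seq=7685 B_ack=0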